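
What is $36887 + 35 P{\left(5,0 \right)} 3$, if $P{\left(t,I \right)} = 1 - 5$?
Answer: $36467$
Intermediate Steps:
$P{\left(t,I \right)} = -4$
$36887 + 35 P{\left(5,0 \right)} 3 = 36887 + 35 \left(-4\right) 3 = 36887 - 420 = 36467$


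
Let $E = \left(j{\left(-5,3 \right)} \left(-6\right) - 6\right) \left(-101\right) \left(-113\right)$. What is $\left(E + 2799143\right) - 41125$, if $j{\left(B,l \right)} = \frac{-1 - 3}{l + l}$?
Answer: $2735192$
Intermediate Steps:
$j{\left(B,l \right)} = - \frac{2}{l}$ ($j{\left(B,l \right)} = - \frac{4}{2 l} = - 4 \frac{1}{2 l} = - \frac{2}{l}$)
$E = -22826$ ($E = \left(- \frac{2}{3} \left(-6\right) - 6\right) \left(-101\right) \left(-113\right) = \left(\left(-2\right) \frac{1}{3} \left(-6\right) - 6\right) \left(-101\right) \left(-113\right) = \left(\left(- \frac{2}{3}\right) \left(-6\right) - 6\right) \left(-101\right) \left(-113\right) = \left(4 - 6\right) \left(-101\right) \left(-113\right) = \left(-2\right) \left(-101\right) \left(-113\right) = 202 \left(-113\right) = -22826$)
$\left(E + 2799143\right) - 41125 = \left(-22826 + 2799143\right) - 41125 = 2776317 - 41125 = 2735192$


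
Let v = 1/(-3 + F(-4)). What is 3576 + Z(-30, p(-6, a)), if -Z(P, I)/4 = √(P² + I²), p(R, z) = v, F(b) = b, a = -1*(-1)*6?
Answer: 3576 - 4*√44101/7 ≈ 3456.0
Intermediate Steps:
a = 6 (a = 1*6 = 6)
v = -⅐ (v = 1/(-3 - 4) = 1/(-7) = -⅐ ≈ -0.14286)
p(R, z) = -⅐
Z(P, I) = -4*√(I² + P²) (Z(P, I) = -4*√(P² + I²) = -4*√(I² + P²))
3576 + Z(-30, p(-6, a)) = 3576 - 4*√((-⅐)² + (-30)²) = 3576 - 4*√(1/49 + 900) = 3576 - 4*√44101/7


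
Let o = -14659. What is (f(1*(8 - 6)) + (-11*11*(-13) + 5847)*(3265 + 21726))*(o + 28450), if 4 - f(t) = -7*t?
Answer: 2557309785258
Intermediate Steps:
f(t) = 4 + 7*t (f(t) = 4 - (-7)*t = 4 + 7*t)
(f(1*(8 - 6)) + (-11*11*(-13) + 5847)*(3265 + 21726))*(o + 28450) = ((4 + 7*(1*(8 - 6))) + (-11*11*(-13) + 5847)*(3265 + 21726))*(-14659 + 28450) = ((4 + 7*(1*2)) + (-121*(-13) + 5847)*24991)*13791 = ((4 + 7*2) + (1573 + 5847)*24991)*13791 = ((4 + 14) + 7420*24991)*13791 = (18 + 185433220)*13791 = 185433238*13791 = 2557309785258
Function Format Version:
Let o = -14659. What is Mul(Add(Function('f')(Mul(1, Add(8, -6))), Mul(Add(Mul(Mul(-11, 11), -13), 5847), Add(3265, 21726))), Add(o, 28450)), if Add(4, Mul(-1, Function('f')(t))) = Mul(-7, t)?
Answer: 2557309785258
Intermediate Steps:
Function('f')(t) = Add(4, Mul(7, t)) (Function('f')(t) = Add(4, Mul(-1, Mul(-7, t))) = Add(4, Mul(7, t)))
Mul(Add(Function('f')(Mul(1, Add(8, -6))), Mul(Add(Mul(Mul(-11, 11), -13), 5847), Add(3265, 21726))), Add(o, 28450)) = Mul(Add(Add(4, Mul(7, Mul(1, Add(8, -6)))), Mul(Add(Mul(Mul(-11, 11), -13), 5847), Add(3265, 21726))), Add(-14659, 28450)) = Mul(Add(Add(4, Mul(7, Mul(1, 2))), Mul(Add(Mul(-121, -13), 5847), 24991)), 13791) = Mul(Add(Add(4, Mul(7, 2)), Mul(Add(1573, 5847), 24991)), 13791) = Mul(Add(Add(4, 14), Mul(7420, 24991)), 13791) = Mul(Add(18, 185433220), 13791) = Mul(185433238, 13791) = 2557309785258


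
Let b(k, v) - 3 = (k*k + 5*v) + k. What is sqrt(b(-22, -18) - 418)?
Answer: I*sqrt(43) ≈ 6.5574*I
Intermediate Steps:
b(k, v) = 3 + k + k**2 + 5*v (b(k, v) = 3 + ((k*k + 5*v) + k) = 3 + ((k**2 + 5*v) + k) = 3 + (k + k**2 + 5*v) = 3 + k + k**2 + 5*v)
sqrt(b(-22, -18) - 418) = sqrt((3 - 22 + (-22)**2 + 5*(-18)) - 418) = sqrt((3 - 22 + 484 - 90) - 418) = sqrt(375 - 418) = sqrt(-43) = I*sqrt(43)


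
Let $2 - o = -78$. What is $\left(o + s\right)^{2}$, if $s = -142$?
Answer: $3844$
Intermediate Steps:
$o = 80$ ($o = 2 - -78 = 2 + 78 = 80$)
$\left(o + s\right)^{2} = \left(80 - 142\right)^{2} = \left(-62\right)^{2} = 3844$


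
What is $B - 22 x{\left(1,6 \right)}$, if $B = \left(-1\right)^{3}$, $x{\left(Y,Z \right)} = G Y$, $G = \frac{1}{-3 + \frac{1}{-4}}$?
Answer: $\frac{75}{13} \approx 5.7692$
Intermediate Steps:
$G = - \frac{4}{13}$ ($G = \frac{1}{-3 - \frac{1}{4}} = \frac{1}{- \frac{13}{4}} = - \frac{4}{13} \approx -0.30769$)
$x{\left(Y,Z \right)} = - \frac{4 Y}{13}$
$B = -1$
$B - 22 x{\left(1,6 \right)} = -1 - 22 \left(\left(- \frac{4}{13}\right) 1\right) = -1 - - \frac{88}{13} = -1 + \frac{88}{13} = \frac{75}{13}$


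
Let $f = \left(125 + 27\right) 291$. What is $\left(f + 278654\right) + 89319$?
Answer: $412205$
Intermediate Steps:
$f = 44232$ ($f = 152 \cdot 291 = 44232$)
$\left(f + 278654\right) + 89319 = \left(44232 + 278654\right) + 89319 = 322886 + 89319 = 412205$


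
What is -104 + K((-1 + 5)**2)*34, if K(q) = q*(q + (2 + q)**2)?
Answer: 184856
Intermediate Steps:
-104 + K((-1 + 5)**2)*34 = -104 + ((-1 + 5)**2*((-1 + 5)**2 + (2 + (-1 + 5)**2)**2))*34 = -104 + (4**2*(4**2 + (2 + 4**2)**2))*34 = -104 + (16*(16 + (2 + 16)**2))*34 = -104 + (16*(16 + 18**2))*34 = -104 + (16*(16 + 324))*34 = -104 + (16*340)*34 = -104 + 5440*34 = -104 + 184960 = 184856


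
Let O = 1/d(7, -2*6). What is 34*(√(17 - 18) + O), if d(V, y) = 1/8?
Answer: 272 + 34*I ≈ 272.0 + 34.0*I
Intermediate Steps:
d(V, y) = ⅛
O = 8 (O = 1/(⅛) = 8)
34*(√(17 - 18) + O) = 34*(√(17 - 18) + 8) = 34*(√(-1) + 8) = 34*(I + 8) = 34*(8 + I) = 272 + 34*I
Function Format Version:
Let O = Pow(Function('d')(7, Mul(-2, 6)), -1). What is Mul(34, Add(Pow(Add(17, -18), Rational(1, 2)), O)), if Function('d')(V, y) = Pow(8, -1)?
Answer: Add(272, Mul(34, I)) ≈ Add(272.00, Mul(34.000, I))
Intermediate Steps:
Function('d')(V, y) = Rational(1, 8)
O = 8 (O = Pow(Rational(1, 8), -1) = 8)
Mul(34, Add(Pow(Add(17, -18), Rational(1, 2)), O)) = Mul(34, Add(Pow(Add(17, -18), Rational(1, 2)), 8)) = Mul(34, Add(Pow(-1, Rational(1, 2)), 8)) = Mul(34, Add(I, 8)) = Mul(34, Add(8, I)) = Add(272, Mul(34, I))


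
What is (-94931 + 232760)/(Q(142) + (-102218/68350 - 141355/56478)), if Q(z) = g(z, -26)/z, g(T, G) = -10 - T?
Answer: -18888035321773350/694621536517 ≈ -27192.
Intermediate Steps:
Q(z) = (-10 - z)/z
(-94931 + 232760)/(Q(142) + (-102218/68350 - 141355/56478)) = (-94931 + 232760)/((-10 - 1*142)/142 + (-102218/68350 - 141355/56478)) = 137829/((-10 - 142)/142 + (-102218*1/68350 - 141355*1/56478)) = 137829/((1/142)*(-152) + (-51109/34175 - 141355/56478)) = 137829/(-76/71 - 7717341227/1930135650) = 137829/(-694621536517/137039631150) = 137829*(-137039631150/694621536517) = -18888035321773350/694621536517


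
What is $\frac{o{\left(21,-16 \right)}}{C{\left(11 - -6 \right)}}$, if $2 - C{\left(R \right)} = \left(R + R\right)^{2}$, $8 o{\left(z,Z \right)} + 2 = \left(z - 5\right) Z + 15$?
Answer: $\frac{243}{9232} \approx 0.026322$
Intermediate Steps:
$o{\left(z,Z \right)} = \frac{13}{8} + \frac{Z \left(-5 + z\right)}{8}$ ($o{\left(z,Z \right)} = - \frac{1}{4} + \frac{\left(z - 5\right) Z + 15}{8} = - \frac{1}{4} + \frac{\left(-5 + z\right) Z + 15}{8} = - \frac{1}{4} + \frac{Z \left(-5 + z\right) + 15}{8} = - \frac{1}{4} + \frac{15 + Z \left(-5 + z\right)}{8} = - \frac{1}{4} + \left(\frac{15}{8} + \frac{Z \left(-5 + z\right)}{8}\right) = \frac{13}{8} + \frac{Z \left(-5 + z\right)}{8}$)
$C{\left(R \right)} = 2 - 4 R^{2}$ ($C{\left(R \right)} = 2 - \left(R + R\right)^{2} = 2 - \left(2 R\right)^{2} = 2 - 4 R^{2}$)
$\frac{o{\left(21,-16 \right)}}{C{\left(11 - -6 \right)}} = \frac{\frac{13}{8} - -10 + \frac{1}{8} \left(-16\right) 21}{2 - 4 \left(11 - -6\right)^{2}} = \frac{\frac{13}{8} + 10 - 42}{2 - 4 \left(11 + 6\right)^{2}} = - \frac{243}{8 \left(2 - 4 \cdot 17^{2}\right)} = - \frac{243}{8 \left(2 - 1156\right)} = - \frac{243}{8 \left(-1154\right)} = \left(- \frac{243}{8}\right) \left(- \frac{1}{1154}\right) = \frac{243}{9232}$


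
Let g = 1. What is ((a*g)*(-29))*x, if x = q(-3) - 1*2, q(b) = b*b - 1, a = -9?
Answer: 1566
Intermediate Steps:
q(b) = -1 + b² (q(b) = b² - 1 = -1 + b²)
x = 6 (x = (-1 + (-3)²) - 1*2 = (-1 + 9) - 2 = 8 - 2 = 6)
((a*g)*(-29))*x = (-9*1*(-29))*6 = -9*(-29)*6 = 261*6 = 1566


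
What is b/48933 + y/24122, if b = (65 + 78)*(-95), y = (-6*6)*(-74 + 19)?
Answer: -115405015/590180913 ≈ -0.19554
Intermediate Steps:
y = 1980 (y = -36*(-55) = 1980)
b = -13585 (b = 143*(-95) = -13585)
b/48933 + y/24122 = -13585/48933 + 1980/24122 = -13585*1/48933 + 1980*(1/24122) = -13585/48933 + 990/12061 = -115405015/590180913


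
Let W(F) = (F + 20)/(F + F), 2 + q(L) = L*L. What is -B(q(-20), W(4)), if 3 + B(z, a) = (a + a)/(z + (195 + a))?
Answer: 891/298 ≈ 2.9899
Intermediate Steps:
q(L) = -2 + L² (q(L) = -2 + L*L = -2 + L²)
W(F) = (20 + F)/(2*F) (W(F) = (20 + F)/((2*F)) = (20 + F)*(1/(2*F)) = (20 + F)/(2*F))
B(z, a) = -3 + 2*a/(195 + a + z) (B(z, a) = -3 + (a + a)/(z + (195 + a)) = -3 + (2*a)/(195 + a + z) = -3 + 2*a/(195 + a + z))
-B(q(-20), W(4)) = -(-585 - (20 + 4)/(2*4) - 3*(-2 + (-20)²))/(195 + (½)*(20 + 4)/4 + (-2 + (-20)²)) = -(-585 - 24/(2*4) - 3*(-2 + 400))/(195 + (½)*(¼)*24 + (-2 + 400)) = -(-585 - 1*3 - 3*398)/(195 + 3 + 398) = -(-585 - 3 - 1194)/596 = -(-1782)/596 = -1*(-891/298) = 891/298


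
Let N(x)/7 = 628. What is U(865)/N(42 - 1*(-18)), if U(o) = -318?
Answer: -159/2198 ≈ -0.072338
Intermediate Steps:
N(x) = 4396 (N(x) = 7*628 = 4396)
U(865)/N(42 - 1*(-18)) = -318/4396 = -318*1/4396 = -159/2198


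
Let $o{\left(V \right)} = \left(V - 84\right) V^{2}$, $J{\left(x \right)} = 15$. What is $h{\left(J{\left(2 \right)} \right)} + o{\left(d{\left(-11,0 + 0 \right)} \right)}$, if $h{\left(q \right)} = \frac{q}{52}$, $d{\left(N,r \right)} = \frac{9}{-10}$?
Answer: $- \frac{890247}{13000} \approx -68.481$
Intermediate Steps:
$d{\left(N,r \right)} = - \frac{9}{10}$ ($d{\left(N,r \right)} = 9 \left(- \frac{1}{10}\right) = - \frac{9}{10}$)
$o{\left(V \right)} = V^{2} \left(-84 + V\right)$ ($o{\left(V \right)} = \left(-84 + V\right) V^{2} = V^{2} \left(-84 + V\right)$)
$h{\left(q \right)} = \frac{q}{52}$ ($h{\left(q \right)} = q \frac{1}{52} = \frac{q}{52}$)
$h{\left(J{\left(2 \right)} \right)} + o{\left(d{\left(-11,0 + 0 \right)} \right)} = \frac{1}{52} \cdot 15 + \left(- \frac{9}{10}\right)^{2} \left(-84 - \frac{9}{10}\right) = \frac{15}{52} + \frac{81}{100} \left(- \frac{849}{10}\right) = \frac{15}{52} - \frac{68769}{1000} = - \frac{890247}{13000}$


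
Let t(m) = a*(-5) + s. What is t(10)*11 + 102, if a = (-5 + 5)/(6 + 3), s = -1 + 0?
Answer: 91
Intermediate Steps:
s = -1
a = 0 (a = 0/9 = 0*(⅑) = 0)
t(m) = -1 (t(m) = 0*(-5) - 1 = 0 - 1 = -1)
t(10)*11 + 102 = -1*11 + 102 = -11 + 102 = 91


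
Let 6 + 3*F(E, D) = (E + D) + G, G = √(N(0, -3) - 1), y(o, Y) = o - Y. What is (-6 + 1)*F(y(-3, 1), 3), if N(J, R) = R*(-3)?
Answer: 35/3 - 10*√2/3 ≈ 6.9526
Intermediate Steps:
N(J, R) = -3*R
G = 2*√2 (G = √(-3*(-3) - 1) = √(9 - 1) = √8 = 2*√2 ≈ 2.8284)
F(E, D) = -2 + D/3 + E/3 + 2*√2/3 (F(E, D) = -2 + ((E + D) + 2*√2)/3 = -2 + ((D + E) + 2*√2)/3 = -2 + (D + E + 2*√2)/3 = -2 + (D/3 + E/3 + 2*√2/3) = -2 + D/3 + E/3 + 2*√2/3)
(-6 + 1)*F(y(-3, 1), 3) = (-6 + 1)*(-2 + (⅓)*3 + (-3 - 1*1)/3 + 2*√2/3) = -5*(-2 + 1 + (-3 - 1)/3 + 2*√2/3) = -5*(-2 + 1 + (⅓)*(-4) + 2*√2/3) = -5*(-2 + 1 - 4/3 + 2*√2/3) = -5*(-7/3 + 2*√2/3) = 35/3 - 10*√2/3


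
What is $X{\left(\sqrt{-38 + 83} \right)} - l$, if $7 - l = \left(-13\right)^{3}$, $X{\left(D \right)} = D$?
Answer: $-2204 + 3 \sqrt{5} \approx -2197.3$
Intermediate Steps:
$l = 2204$ ($l = 7 - \left(-13\right)^{3} = 7 - -2197 = 7 + 2197 = 2204$)
$X{\left(\sqrt{-38 + 83} \right)} - l = \sqrt{-38 + 83} - 2204 = \sqrt{45} - 2204 = 3 \sqrt{5} - 2204 = -2204 + 3 \sqrt{5}$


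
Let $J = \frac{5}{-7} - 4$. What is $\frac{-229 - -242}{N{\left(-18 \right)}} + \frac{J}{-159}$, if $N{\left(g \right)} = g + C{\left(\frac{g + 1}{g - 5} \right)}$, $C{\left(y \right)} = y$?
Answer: $- \frac{106562}{147287} \approx -0.7235$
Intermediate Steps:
$N{\left(g \right)} = g + \frac{1 + g}{-5 + g}$ ($N{\left(g \right)} = g + \frac{g + 1}{g - 5} = g + \frac{1 + g}{-5 + g}$)
$J = - \frac{33}{7}$ ($J = 5 \left(- \frac{1}{7}\right) - 4 = - \frac{5}{7} - 4 = - \frac{33}{7} \approx -4.7143$)
$\frac{-229 - -242}{N{\left(-18 \right)}} + \frac{J}{-159} = \frac{-229 - -242}{\frac{1}{-5 - 18} \left(1 - 18 - 18 \left(-5 - 18\right)\right)} - \frac{33}{7 \left(-159\right)} = \frac{-229 + 242}{\frac{1}{-23} \left(1 - 18 - -414\right)} - - \frac{11}{371} = \frac{13}{\left(- \frac{1}{23}\right) \left(1 - 18 + 414\right)} + \frac{11}{371} = \frac{13}{\left(- \frac{1}{23}\right) 397} + \frac{11}{371} = \frac{13}{- \frac{397}{23}} + \frac{11}{371} = 13 \left(- \frac{23}{397}\right) + \frac{11}{371} = - \frac{299}{397} + \frac{11}{371} = - \frac{106562}{147287}$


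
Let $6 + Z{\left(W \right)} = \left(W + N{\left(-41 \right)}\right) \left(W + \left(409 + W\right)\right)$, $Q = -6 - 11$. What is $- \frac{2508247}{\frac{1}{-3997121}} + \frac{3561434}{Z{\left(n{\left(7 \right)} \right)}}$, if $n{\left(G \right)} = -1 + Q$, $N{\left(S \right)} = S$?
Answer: $\frac{220697203615792097}{22013} \approx 1.0026 \cdot 10^{13}$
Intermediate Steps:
$Q = -17$
$n{\left(G \right)} = -18$ ($n{\left(G \right)} = -1 - 17 = -18$)
$Z{\left(W \right)} = -6 + \left(-41 + W\right) \left(409 + 2 W\right)$ ($Z{\left(W \right)} = -6 + \left(W - 41\right) \left(W + \left(409 + W\right)\right) = -6 + \left(-41 + W\right) \left(409 + 2 W\right)$)
$- \frac{2508247}{\frac{1}{-3997121}} + \frac{3561434}{Z{\left(n{\left(7 \right)} \right)}} = - \frac{2508247}{\frac{1}{-3997121}} + \frac{3561434}{-16775 + 2 \left(-18\right)^{2} + 327 \left(-18\right)} = - \frac{2508247}{- \frac{1}{3997121}} + \frac{3561434}{-16775 + 2 \cdot 324 - 5886} = \left(-2508247\right) \left(-3997121\right) + \frac{3561434}{-16775 + 648 - 5886} = 10025766756887 + \frac{3561434}{-22013} = 10025766756887 + 3561434 \left(- \frac{1}{22013}\right) = 10025766756887 - \frac{3561434}{22013} = \frac{220697203615792097}{22013}$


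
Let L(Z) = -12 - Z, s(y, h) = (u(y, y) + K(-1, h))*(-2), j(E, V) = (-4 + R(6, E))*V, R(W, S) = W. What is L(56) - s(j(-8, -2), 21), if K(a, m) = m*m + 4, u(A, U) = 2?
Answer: 826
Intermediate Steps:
K(a, m) = 4 + m² (K(a, m) = m² + 4 = 4 + m²)
j(E, V) = 2*V (j(E, V) = (-4 + 6)*V = 2*V)
s(y, h) = -12 - 2*h² (s(y, h) = (2 + (4 + h²))*(-2) = (6 + h²)*(-2) = -12 - 2*h²)
L(56) - s(j(-8, -2), 21) = (-12 - 1*56) - (-12 - 2*21²) = (-12 - 56) - (-12 - 2*441) = -68 - (-12 - 882) = -68 - 1*(-894) = -68 + 894 = 826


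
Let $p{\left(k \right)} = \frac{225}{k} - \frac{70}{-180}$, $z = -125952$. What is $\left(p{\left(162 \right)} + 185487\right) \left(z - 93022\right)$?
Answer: $- \frac{365554976626}{9} \approx -4.0617 \cdot 10^{10}$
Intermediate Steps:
$p{\left(k \right)} = \frac{7}{18} + \frac{225}{k}$ ($p{\left(k \right)} = \frac{225}{k} - - \frac{7}{18} = \frac{225}{k} + \frac{7}{18} = \frac{7}{18} + \frac{225}{k}$)
$\left(p{\left(162 \right)} + 185487\right) \left(z - 93022\right) = \left(\left(\frac{7}{18} + \frac{225}{162}\right) + 185487\right) \left(-125952 - 93022\right) = \left(\left(\frac{7}{18} + 225 \cdot \frac{1}{162}\right) + 185487\right) \left(-218974\right) = \left(\left(\frac{7}{18} + \frac{25}{18}\right) + 185487\right) \left(-218974\right) = \left(\frac{16}{9} + 185487\right) \left(-218974\right) = \frac{1669399}{9} \left(-218974\right) = - \frac{365554976626}{9}$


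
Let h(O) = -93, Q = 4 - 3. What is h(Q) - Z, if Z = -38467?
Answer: 38374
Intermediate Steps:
Q = 1
h(Q) - Z = -93 - 1*(-38467) = -93 + 38467 = 38374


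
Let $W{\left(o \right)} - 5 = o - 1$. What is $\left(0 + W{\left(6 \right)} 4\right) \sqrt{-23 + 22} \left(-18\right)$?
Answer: $- 720 i \approx - 720.0 i$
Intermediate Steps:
$W{\left(o \right)} = 4 + o$ ($W{\left(o \right)} = 5 + \left(o - 1\right) = 5 + \left(-1 + o\right) = 4 + o$)
$\left(0 + W{\left(6 \right)} 4\right) \sqrt{-23 + 22} \left(-18\right) = \left(0 + \left(4 + 6\right) 4\right) \sqrt{-23 + 22} \left(-18\right) = \left(0 + 10 \cdot 4\right) \sqrt{-1} \left(-18\right) = \left(0 + 40\right) i \left(-18\right) = 40 i \left(-18\right) = - 720 i$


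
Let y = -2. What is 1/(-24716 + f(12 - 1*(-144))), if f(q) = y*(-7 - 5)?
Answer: -1/24692 ≈ -4.0499e-5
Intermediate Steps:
f(q) = 24 (f(q) = -2*(-7 - 5) = -2*(-12) = 24)
1/(-24716 + f(12 - 1*(-144))) = 1/(-24716 + 24) = 1/(-24692) = -1/24692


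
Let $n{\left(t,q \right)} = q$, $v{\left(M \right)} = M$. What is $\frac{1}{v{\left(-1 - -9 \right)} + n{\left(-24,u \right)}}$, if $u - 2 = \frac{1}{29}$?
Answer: $\frac{29}{291} \approx 0.099656$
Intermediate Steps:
$u = \frac{59}{29}$ ($u = 2 + \frac{1}{29} = \frac{59}{29} \approx 2.0345$)
$\frac{1}{v{\left(-1 - -9 \right)} + n{\left(-24,u \right)}} = \frac{1}{\left(-1 - -9\right) + \frac{59}{29}} = \frac{1}{\left(-1 + 9\right) + \frac{59}{29}} = \frac{1}{8 + \frac{59}{29}} = \frac{1}{\frac{291}{29}} = \frac{29}{291}$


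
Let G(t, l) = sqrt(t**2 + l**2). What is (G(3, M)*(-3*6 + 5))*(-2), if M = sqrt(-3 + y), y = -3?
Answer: 26*sqrt(3) ≈ 45.033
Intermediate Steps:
M = I*sqrt(6) (M = sqrt(-3 - 3) = sqrt(-6) = I*sqrt(6) ≈ 2.4495*I)
G(t, l) = sqrt(l**2 + t**2)
(G(3, M)*(-3*6 + 5))*(-2) = (sqrt((I*sqrt(6))**2 + 3**2)*(-3*6 + 5))*(-2) = (sqrt(-6 + 9)*(-18 + 5))*(-2) = (sqrt(3)*(-13))*(-2) = -13*sqrt(3)*(-2) = 26*sqrt(3)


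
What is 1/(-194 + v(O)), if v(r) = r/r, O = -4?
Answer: -1/193 ≈ -0.0051813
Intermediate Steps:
v(r) = 1
1/(-194 + v(O)) = 1/(-194 + 1) = 1/(-193) = -1/193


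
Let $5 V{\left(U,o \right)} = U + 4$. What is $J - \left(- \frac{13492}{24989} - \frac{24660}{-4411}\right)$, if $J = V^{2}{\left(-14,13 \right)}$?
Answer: $- \frac{115809612}{110226479} \approx -1.0507$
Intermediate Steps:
$V{\left(U,o \right)} = \frac{4}{5} + \frac{U}{5}$ ($V{\left(U,o \right)} = \frac{U + 4}{5} = \frac{4 + U}{5} = \frac{4}{5} + \frac{U}{5}$)
$J = 4$ ($J = \left(\frac{4}{5} + \frac{1}{5} \left(-14\right)\right)^{2} = \left(\frac{4}{5} - \frac{14}{5}\right)^{2} = \left(-2\right)^{2} = 4$)
$J - \left(- \frac{13492}{24989} - \frac{24660}{-4411}\right) = 4 - \left(- \frac{13492}{24989} - \frac{24660}{-4411}\right) = 4 - \left(\left(-13492\right) \frac{1}{24989} - - \frac{24660}{4411}\right) = 4 - \left(- \frac{13492}{24989} + \frac{24660}{4411}\right) = 4 - \frac{556715528}{110226479} = - \frac{115809612}{110226479}$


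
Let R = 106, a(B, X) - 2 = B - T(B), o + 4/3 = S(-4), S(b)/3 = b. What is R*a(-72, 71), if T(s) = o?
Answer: -18020/3 ≈ -6006.7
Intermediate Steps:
S(b) = 3*b
o = -40/3 (o = -4/3 + 3*(-4) = -4/3 - 12 = -40/3 ≈ -13.333)
T(s) = -40/3
a(B, X) = 46/3 + B (a(B, X) = 2 + (B - 1*(-40/3)) = 2 + (B + 40/3) = 2 + (40/3 + B) = 46/3 + B)
R*a(-72, 71) = 106*(46/3 - 72) = 106*(-170/3) = -18020/3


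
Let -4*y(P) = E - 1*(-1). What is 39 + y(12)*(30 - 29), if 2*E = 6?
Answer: 38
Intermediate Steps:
E = 3 (E = (½)*6 = 3)
y(P) = -1 (y(P) = -(3 - 1*(-1))/4 = -(3 + 1)/4 = -¼*4 = -1)
39 + y(12)*(30 - 29) = 39 - (30 - 29) = 39 - 1*1 = 39 - 1 = 38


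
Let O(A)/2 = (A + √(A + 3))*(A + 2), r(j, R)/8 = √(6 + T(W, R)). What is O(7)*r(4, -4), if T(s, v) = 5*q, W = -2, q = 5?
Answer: 144*√31*(7 + √10) ≈ 8147.7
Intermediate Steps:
T(s, v) = 25 (T(s, v) = 5*5 = 25)
r(j, R) = 8*√31 (r(j, R) = 8*√(6 + 25) = 8*√31)
O(A) = 2*(2 + A)*(A + √(3 + A)) (O(A) = 2*((A + √(A + 3))*(A + 2)) = 2*((A + √(3 + A))*(2 + A)) = 2*((2 + A)*(A + √(3 + A))) = 2*(2 + A)*(A + √(3 + A)))
O(7)*r(4, -4) = (2*7² + 4*7 + 4*√(3 + 7) + 2*7*√(3 + 7))*(8*√31) = (2*49 + 28 + 4*√10 + 2*7*√10)*(8*√31) = (98 + 28 + 4*√10 + 14*√10)*(8*√31) = (126 + 18*√10)*(8*√31) = 8*√31*(126 + 18*√10)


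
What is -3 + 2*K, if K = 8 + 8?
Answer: 29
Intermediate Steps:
K = 16
-3 + 2*K = -3 + 2*16 = -3 + 32 = 29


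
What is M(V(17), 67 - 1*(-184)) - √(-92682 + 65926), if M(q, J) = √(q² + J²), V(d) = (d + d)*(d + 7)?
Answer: √728857 - 2*I*√6689 ≈ 853.73 - 163.57*I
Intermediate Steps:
V(d) = 2*d*(7 + d) (V(d) = (2*d)*(7 + d) = 2*d*(7 + d))
M(q, J) = √(J² + q²)
M(V(17), 67 - 1*(-184)) - √(-92682 + 65926) = √((67 - 1*(-184))² + (2*17*(7 + 17))²) - √(-92682 + 65926) = √((67 + 184)² + (2*17*24)²) - √(-26756) = √(251² + 816²) - 2*I*√6689 = √(63001 + 665856) - 2*I*√6689 = √728857 - 2*I*√6689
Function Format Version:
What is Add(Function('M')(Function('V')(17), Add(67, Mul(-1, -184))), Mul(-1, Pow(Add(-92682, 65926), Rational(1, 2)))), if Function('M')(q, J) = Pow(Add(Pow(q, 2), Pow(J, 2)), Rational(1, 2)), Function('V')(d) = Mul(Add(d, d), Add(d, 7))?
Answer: Add(Pow(728857, Rational(1, 2)), Mul(-2, I, Pow(6689, Rational(1, 2)))) ≈ Add(853.73, Mul(-163.57, I))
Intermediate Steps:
Function('V')(d) = Mul(2, d, Add(7, d)) (Function('V')(d) = Mul(Mul(2, d), Add(7, d)) = Mul(2, d, Add(7, d)))
Function('M')(q, J) = Pow(Add(Pow(J, 2), Pow(q, 2)), Rational(1, 2))
Add(Function('M')(Function('V')(17), Add(67, Mul(-1, -184))), Mul(-1, Pow(Add(-92682, 65926), Rational(1, 2)))) = Add(Pow(Add(Pow(Add(67, Mul(-1, -184)), 2), Pow(Mul(2, 17, Add(7, 17)), 2)), Rational(1, 2)), Mul(-1, Pow(Add(-92682, 65926), Rational(1, 2)))) = Add(Pow(Add(Pow(Add(67, 184), 2), Pow(Mul(2, 17, 24), 2)), Rational(1, 2)), Mul(-1, Pow(-26756, Rational(1, 2)))) = Add(Pow(Add(Pow(251, 2), Pow(816, 2)), Rational(1, 2)), Mul(-1, Mul(2, I, Pow(6689, Rational(1, 2))))) = Add(Pow(Add(63001, 665856), Rational(1, 2)), Mul(-2, I, Pow(6689, Rational(1, 2)))) = Add(Pow(728857, Rational(1, 2)), Mul(-2, I, Pow(6689, Rational(1, 2))))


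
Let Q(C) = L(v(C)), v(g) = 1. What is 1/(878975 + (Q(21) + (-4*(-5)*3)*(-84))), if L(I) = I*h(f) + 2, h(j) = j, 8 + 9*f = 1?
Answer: 9/7865426 ≈ 1.1442e-6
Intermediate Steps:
f = -7/9 (f = -8/9 + (1/9)*1 = -8/9 + 1/9 = -7/9 ≈ -0.77778)
L(I) = 2 - 7*I/9 (L(I) = I*(-7/9) + 2 = -7*I/9 + 2 = 2 - 7*I/9)
Q(C) = 11/9 (Q(C) = 2 - 7/9*1 = 2 - 7/9 = 11/9)
1/(878975 + (Q(21) + (-4*(-5)*3)*(-84))) = 1/(878975 + (11/9 + (-4*(-5)*3)*(-84))) = 1/(878975 + (11/9 + (20*3)*(-84))) = 1/(878975 + (11/9 + 60*(-84))) = 1/(878975 + (11/9 - 5040)) = 1/(878975 - 45349/9) = 1/(7865426/9) = 9/7865426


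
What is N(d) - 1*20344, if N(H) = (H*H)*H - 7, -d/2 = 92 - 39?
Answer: -1211367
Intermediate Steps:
d = -106 (d = -2*(92 - 39) = -2*53 = -106)
N(H) = -7 + H**3 (N(H) = H**2*H - 7 = H**3 - 7 = -7 + H**3)
N(d) - 1*20344 = (-7 + (-106)**3) - 1*20344 = (-7 - 1191016) - 20344 = -1191023 - 20344 = -1211367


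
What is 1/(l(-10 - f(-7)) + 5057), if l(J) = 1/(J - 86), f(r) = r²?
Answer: 145/733264 ≈ 0.00019775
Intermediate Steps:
l(J) = 1/(-86 + J)
1/(l(-10 - f(-7)) + 5057) = 1/(1/(-86 + (-10 - 1*(-7)²)) + 5057) = 1/(1/(-86 + (-10 - 1*49)) + 5057) = 1/(1/(-86 + (-10 - 49)) + 5057) = 1/(1/(-86 - 59) + 5057) = 1/(1/(-145) + 5057) = 1/(-1/145 + 5057) = 1/(733264/145) = 145/733264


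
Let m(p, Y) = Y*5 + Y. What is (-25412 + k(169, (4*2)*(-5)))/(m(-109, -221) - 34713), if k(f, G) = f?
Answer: 25243/36039 ≈ 0.70044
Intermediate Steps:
m(p, Y) = 6*Y (m(p, Y) = 5*Y + Y = 6*Y)
(-25412 + k(169, (4*2)*(-5)))/(m(-109, -221) - 34713) = (-25412 + 169)/(6*(-221) - 34713) = -25243/(-1326 - 34713) = -25243/(-36039) = -25243*(-1/36039) = 25243/36039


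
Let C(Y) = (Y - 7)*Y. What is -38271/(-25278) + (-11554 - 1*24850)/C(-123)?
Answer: -51377837/67365870 ≈ -0.76267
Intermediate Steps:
C(Y) = Y*(-7 + Y) (C(Y) = (-7 + Y)*Y = Y*(-7 + Y))
-38271/(-25278) + (-11554 - 1*24850)/C(-123) = -38271/(-25278) + (-11554 - 1*24850)/((-123*(-7 - 123))) = -38271*(-1/25278) + (-11554 - 24850)/((-123*(-130))) = 12757/8426 - 36404/15990 = 12757/8426 - 36404*1/15990 = 12757/8426 - 18202/7995 = -51377837/67365870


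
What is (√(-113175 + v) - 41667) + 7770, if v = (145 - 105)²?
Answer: -33897 + 5*I*√4463 ≈ -33897.0 + 334.03*I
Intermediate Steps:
v = 1600 (v = 40² = 1600)
(√(-113175 + v) - 41667) + 7770 = (√(-113175 + 1600) - 41667) + 7770 = (√(-111575) - 41667) + 7770 = (5*I*√4463 - 41667) + 7770 = (-41667 + 5*I*√4463) + 7770 = -33897 + 5*I*√4463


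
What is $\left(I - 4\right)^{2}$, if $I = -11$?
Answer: $225$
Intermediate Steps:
$\left(I - 4\right)^{2} = \left(-11 - 4\right)^{2} = \left(-15\right)^{2} = 225$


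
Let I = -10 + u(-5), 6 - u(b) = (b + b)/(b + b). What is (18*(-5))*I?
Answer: 450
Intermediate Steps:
u(b) = 5 (u(b) = 6 - (b + b)/(b + b) = 6 - 2*b/(2*b) = 6 - 2*b*1/(2*b) = 6 - 1*1 = 6 - 1 = 5)
I = -5 (I = -10 + 5 = -5)
(18*(-5))*I = (18*(-5))*(-5) = -90*(-5) = 450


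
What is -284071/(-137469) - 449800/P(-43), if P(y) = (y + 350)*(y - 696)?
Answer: 126281596183/31188004437 ≈ 4.0490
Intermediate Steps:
P(y) = (-696 + y)*(350 + y) (P(y) = (350 + y)*(-696 + y) = (-696 + y)*(350 + y))
-284071/(-137469) - 449800/P(-43) = -284071/(-137469) - 449800/(-243600 + (-43)² - 346*(-43)) = -284071*(-1/137469) - 449800/(-243600 + 1849 + 14878) = 284071/137469 - 449800/(-226873) = 284071/137469 - 449800*(-1/226873) = 284071/137469 + 449800/226873 = 126281596183/31188004437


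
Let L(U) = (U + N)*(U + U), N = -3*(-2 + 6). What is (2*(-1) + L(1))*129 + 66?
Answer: -3030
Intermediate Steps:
N = -12 (N = -3*4 = -12)
L(U) = 2*U*(-12 + U) (L(U) = (U - 12)*(U + U) = (-12 + U)*(2*U) = 2*U*(-12 + U))
(2*(-1) + L(1))*129 + 66 = (2*(-1) + 2*1*(-12 + 1))*129 + 66 = (-2 + 2*1*(-11))*129 + 66 = (-2 - 22)*129 + 66 = -24*129 + 66 = -3096 + 66 = -3030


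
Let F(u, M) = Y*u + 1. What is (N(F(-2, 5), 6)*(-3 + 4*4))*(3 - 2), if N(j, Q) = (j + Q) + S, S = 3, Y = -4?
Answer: 234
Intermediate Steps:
F(u, M) = 1 - 4*u (F(u, M) = -4*u + 1 = 1 - 4*u)
N(j, Q) = 3 + Q + j (N(j, Q) = (j + Q) + 3 = (Q + j) + 3 = 3 + Q + j)
(N(F(-2, 5), 6)*(-3 + 4*4))*(3 - 2) = ((3 + 6 + (1 - 4*(-2)))*(-3 + 4*4))*(3 - 2) = ((3 + 6 + (1 + 8))*(-3 + 16))*1 = ((3 + 6 + 9)*13)*1 = (18*13)*1 = 234*1 = 234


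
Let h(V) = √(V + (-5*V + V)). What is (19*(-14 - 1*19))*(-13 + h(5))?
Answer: 8151 - 627*I*√15 ≈ 8151.0 - 2428.4*I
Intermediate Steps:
h(V) = √3*√(-V) (h(V) = √(V - 4*V) = √(-3*V) = √3*√(-V))
(19*(-14 - 1*19))*(-13 + h(5)) = (19*(-14 - 1*19))*(-13 + √3*√(-1*5)) = (19*(-14 - 19))*(-13 + √3*√(-5)) = (19*(-33))*(-13 + √3*(I*√5)) = -627*(-13 + I*√15) = 8151 - 627*I*√15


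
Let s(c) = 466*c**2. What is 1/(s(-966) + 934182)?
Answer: 1/435784878 ≈ 2.2947e-9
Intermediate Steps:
1/(s(-966) + 934182) = 1/(466*(-966)**2 + 934182) = 1/(466*933156 + 934182) = 1/(434850696 + 934182) = 1/435784878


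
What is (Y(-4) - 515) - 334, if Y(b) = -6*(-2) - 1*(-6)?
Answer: -831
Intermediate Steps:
Y(b) = 18 (Y(b) = 12 + 6 = 18)
(Y(-4) - 515) - 334 = (18 - 515) - 334 = -497 - 334 = -831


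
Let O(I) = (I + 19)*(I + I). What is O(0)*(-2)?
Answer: 0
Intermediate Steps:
O(I) = 2*I*(19 + I) (O(I) = (19 + I)*(2*I) = 2*I*(19 + I))
O(0)*(-2) = (2*0*(19 + 0))*(-2) = (2*0*19)*(-2) = 0*(-2) = 0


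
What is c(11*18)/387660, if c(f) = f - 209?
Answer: -11/387660 ≈ -2.8375e-5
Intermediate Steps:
c(f) = -209 + f
c(11*18)/387660 = (-209 + 11*18)/387660 = (-209 + 198)*(1/387660) = -11*1/387660 = -11/387660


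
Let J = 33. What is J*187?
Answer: 6171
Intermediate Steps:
J*187 = 33*187 = 6171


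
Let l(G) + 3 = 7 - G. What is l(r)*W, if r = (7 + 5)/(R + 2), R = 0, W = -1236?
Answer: 2472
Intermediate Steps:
r = 6 (r = (7 + 5)/(0 + 2) = 12/2 = 12*(1/2) = 6)
l(G) = 4 - G (l(G) = -3 + (7 - G) = 4 - G)
l(r)*W = (4 - 1*6)*(-1236) = (4 - 6)*(-1236) = -2*(-1236) = 2472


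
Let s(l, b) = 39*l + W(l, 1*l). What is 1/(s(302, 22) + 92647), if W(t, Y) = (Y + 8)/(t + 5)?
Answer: 307/32058785 ≈ 9.5762e-6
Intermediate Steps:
W(t, Y) = (8 + Y)/(5 + t)
s(l, b) = 39*l + (8 + l)/(5 + l) (s(l, b) = 39*l + (8 + 1*l)/(5 + l) = 39*l + (8 + l)/(5 + l))
1/(s(302, 22) + 92647) = 1/((8 + 302 + 39*302*(5 + 302))/(5 + 302) + 92647) = 1/((8 + 302 + 39*302*307)/307 + 92647) = 1/((8 + 302 + 3615846)/307 + 92647) = 1/((1/307)*3616156 + 92647) = 1/(3616156/307 + 92647) = 1/(32058785/307) = 307/32058785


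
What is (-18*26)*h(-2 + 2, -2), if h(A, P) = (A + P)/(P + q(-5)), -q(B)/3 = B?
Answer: 72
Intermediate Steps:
q(B) = -3*B
h(A, P) = (A + P)/(15 + P) (h(A, P) = (A + P)/(P - 3*(-5)) = (A + P)/(P + 15) = (A + P)/(15 + P))
(-18*26)*h(-2 + 2, -2) = (-18*26)*(((-2 + 2) - 2)/(15 - 2)) = -468*(0 - 2)/13 = -36*(-2) = -468*(-2/13) = 72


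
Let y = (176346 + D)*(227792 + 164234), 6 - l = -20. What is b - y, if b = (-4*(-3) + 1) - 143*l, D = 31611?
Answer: -81524554587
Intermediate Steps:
l = 26 (l = 6 - 1*(-20) = 6 + 20 = 26)
y = 81524550882 (y = (176346 + 31611)*(227792 + 164234) = 207957*392026 = 81524550882)
b = -3705 (b = (-4*(-3) + 1) - 143*26 = (12 + 1) - 3718 = 13 - 3718 = -3705)
b - y = -3705 - 1*81524550882 = -3705 - 81524550882 = -81524554587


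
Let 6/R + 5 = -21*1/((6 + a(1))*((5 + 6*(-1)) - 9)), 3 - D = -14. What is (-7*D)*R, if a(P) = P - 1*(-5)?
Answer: 28560/193 ≈ 147.98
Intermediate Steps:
D = 17 (D = 3 - 1*(-14) = 3 + 14 = 17)
a(P) = 5 + P (a(P) = P + 5 = 5 + P)
R = -240/193 (R = 6/(-5 - 21*1/((6 + (5 + 1))*((5 + 6*(-1)) - 9))) = 6/(-5 - 21*1/((6 + 6)*((5 - 6) - 9))) = 6/(-5 - 21*1/(12*(-1 - 9))) = 6/(-5 - 21/(12*(-10))) = 6/(-5 - 21/(-120)) = 6/(-5 - 21*(-1/120)) = 6/(-5 + 7/40) = 6/(-193/40) = 6*(-40/193) = -240/193 ≈ -1.2435)
(-7*D)*R = -7*17*(-240/193) = -119*(-240/193) = 28560/193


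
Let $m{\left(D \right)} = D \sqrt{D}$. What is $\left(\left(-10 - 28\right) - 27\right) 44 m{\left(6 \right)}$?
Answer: $- 17160 \sqrt{6} \approx -42033.0$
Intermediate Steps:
$m{\left(D \right)} = D^{\frac{3}{2}}$
$\left(\left(-10 - 28\right) - 27\right) 44 m{\left(6 \right)} = \left(\left(-10 - 28\right) - 27\right) 44 \cdot 6^{\frac{3}{2}} = \left(-38 - 27\right) 44 \cdot 6 \sqrt{6} = \left(-65\right) 44 \cdot 6 \sqrt{6} = - 2860 \cdot 6 \sqrt{6} = - 17160 \sqrt{6}$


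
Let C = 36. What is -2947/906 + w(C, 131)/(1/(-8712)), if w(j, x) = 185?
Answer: -1460221267/906 ≈ -1.6117e+6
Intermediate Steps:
-2947/906 + w(C, 131)/(1/(-8712)) = -2947/906 + 185/(1/(-8712)) = -2947*1/906 + 185/(-1/8712) = -2947/906 + 185*(-8712) = -2947/906 - 1611720 = -1460221267/906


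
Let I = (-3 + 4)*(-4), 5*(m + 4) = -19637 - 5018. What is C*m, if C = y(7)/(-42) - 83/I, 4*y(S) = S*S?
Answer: -807695/8 ≈ -1.0096e+5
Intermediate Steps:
y(S) = S²/4 (y(S) = (S*S)/4 = S²/4)
m = -4935 (m = -4 + (-19637 - 5018)/5 = -4 + (⅕)*(-24655) = -4 - 4931 = -4935)
I = -4 (I = 1*(-4) = -4)
C = 491/24 (C = ((¼)*7²)/(-42) - 83/(-4) = ((¼)*49)*(-1/42) - 83*(-¼) = (49/4)*(-1/42) + 83/4 = -7/24 + 83/4 = 491/24 ≈ 20.458)
C*m = (491/24)*(-4935) = -807695/8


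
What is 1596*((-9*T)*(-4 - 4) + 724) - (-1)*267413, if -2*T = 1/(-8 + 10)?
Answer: 1394189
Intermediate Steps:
T = -1/4 (T = -1/(2*(-8 + 10)) = -1/2/2 = -1/2*1/2 = -1/4 ≈ -0.25000)
1596*((-9*T)*(-4 - 4) + 724) - (-1)*267413 = 1596*((-9*(-1/4))*(-4 - 4) + 724) - (-1)*267413 = 1596*((9/4)*(-8) + 724) - 1*(-267413) = 1596*(-18 + 724) + 267413 = 1596*706 + 267413 = 1126776 + 267413 = 1394189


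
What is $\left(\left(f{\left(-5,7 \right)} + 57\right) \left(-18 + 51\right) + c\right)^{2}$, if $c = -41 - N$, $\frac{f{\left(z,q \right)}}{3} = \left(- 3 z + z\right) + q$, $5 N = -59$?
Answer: $\frac{312370276}{25} \approx 1.2495 \cdot 10^{7}$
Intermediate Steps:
$N = - \frac{59}{5}$ ($N = \frac{1}{5} \left(-59\right) = - \frac{59}{5} \approx -11.8$)
$f{\left(z,q \right)} = - 6 z + 3 q$ ($f{\left(z,q \right)} = 3 \left(\left(- 3 z + z\right) + q\right) = 3 \left(- 2 z + q\right) = 3 \left(q - 2 z\right) = - 6 z + 3 q$)
$c = - \frac{146}{5}$ ($c = -41 - - \frac{59}{5} = -41 + \frac{59}{5} = - \frac{146}{5} \approx -29.2$)
$\left(\left(f{\left(-5,7 \right)} + 57\right) \left(-18 + 51\right) + c\right)^{2} = \left(\left(\left(\left(-6\right) \left(-5\right) + 3 \cdot 7\right) + 57\right) \left(-18 + 51\right) - \frac{146}{5}\right)^{2} = \left(\left(\left(30 + 21\right) + 57\right) 33 - \frac{146}{5}\right)^{2} = \left(\left(51 + 57\right) 33 - \frac{146}{5}\right)^{2} = \left(108 \cdot 33 - \frac{146}{5}\right)^{2} = \left(3564 - \frac{146}{5}\right)^{2} = \left(\frac{17674}{5}\right)^{2} = \frac{312370276}{25}$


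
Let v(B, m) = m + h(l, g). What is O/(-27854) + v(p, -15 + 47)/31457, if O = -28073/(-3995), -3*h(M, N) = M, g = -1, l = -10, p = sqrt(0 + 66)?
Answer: 9146056297/10501296286830 ≈ 0.00087095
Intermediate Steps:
p = sqrt(66) ≈ 8.1240
h(M, N) = -M/3
v(B, m) = 10/3 + m (v(B, m) = m - 1/3*(-10) = m + 10/3 = 10/3 + m)
O = 28073/3995 (O = -28073*(-1/3995) = 28073/3995 ≈ 7.0270)
O/(-27854) + v(p, -15 + 47)/31457 = (28073/3995)/(-27854) + (10/3 + (-15 + 47))/31457 = (28073/3995)*(-1/27854) + (10/3 + 32)*(1/31457) = -28073/111276730 + (106/3)*(1/31457) = -28073/111276730 + 106/94371 = 9146056297/10501296286830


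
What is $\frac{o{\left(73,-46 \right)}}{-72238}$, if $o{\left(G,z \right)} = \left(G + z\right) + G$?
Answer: $- \frac{50}{36119} \approx -0.0013843$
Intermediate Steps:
$o{\left(G,z \right)} = z + 2 G$
$\frac{o{\left(73,-46 \right)}}{-72238} = \frac{-46 + 2 \cdot 73}{-72238} = \left(-46 + 146\right) \left(- \frac{1}{72238}\right) = 100 \left(- \frac{1}{72238}\right) = - \frac{50}{36119}$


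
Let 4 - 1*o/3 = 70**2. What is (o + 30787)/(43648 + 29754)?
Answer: 16099/73402 ≈ 0.21933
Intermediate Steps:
o = -14688 (o = 12 - 3*70**2 = 12 - 3*4900 = 12 - 14700 = -14688)
(o + 30787)/(43648 + 29754) = (-14688 + 30787)/(43648 + 29754) = 16099/73402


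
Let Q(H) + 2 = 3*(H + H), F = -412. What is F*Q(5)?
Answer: -11536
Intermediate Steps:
Q(H) = -2 + 6*H (Q(H) = -2 + 3*(H + H) = -2 + 3*(2*H) = -2 + 6*H)
F*Q(5) = -412*(-2 + 6*5) = -412*(-2 + 30) = -412*28 = -11536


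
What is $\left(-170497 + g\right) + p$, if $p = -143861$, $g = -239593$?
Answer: $-553951$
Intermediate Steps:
$\left(-170497 + g\right) + p = \left(-170497 - 239593\right) - 143861 = -410090 - 143861 = -553951$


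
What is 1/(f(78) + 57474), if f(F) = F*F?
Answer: 1/63558 ≈ 1.5734e-5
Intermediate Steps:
f(F) = F²
1/(f(78) + 57474) = 1/(78² + 57474) = 1/(6084 + 57474) = 1/63558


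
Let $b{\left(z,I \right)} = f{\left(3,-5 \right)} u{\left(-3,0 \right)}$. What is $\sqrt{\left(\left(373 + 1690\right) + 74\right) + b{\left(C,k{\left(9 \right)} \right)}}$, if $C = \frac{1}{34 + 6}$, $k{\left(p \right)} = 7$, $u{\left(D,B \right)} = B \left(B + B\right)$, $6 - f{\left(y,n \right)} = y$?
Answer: $\sqrt{2137} \approx 46.228$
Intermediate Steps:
$f{\left(y,n \right)} = 6 - y$
$u{\left(D,B \right)} = 2 B^{2}$ ($u{\left(D,B \right)} = B 2 B = 2 B^{2}$)
$C = \frac{1}{40} \approx 0.025$
$b{\left(z,I \right)} = 0$ ($b{\left(z,I \right)} = \left(6 - 3\right) 2 \cdot 0^{2} = \left(6 - 3\right) 2 \cdot 0 = 3 \cdot 0 = 0$)
$\sqrt{\left(\left(373 + 1690\right) + 74\right) + b{\left(C,k{\left(9 \right)} \right)}} = \sqrt{\left(\left(373 + 1690\right) + 74\right) + 0} = \sqrt{\left(2063 + 74\right) + 0} = \sqrt{2137 + 0} = \sqrt{2137}$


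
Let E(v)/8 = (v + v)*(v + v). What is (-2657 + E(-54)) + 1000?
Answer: 91655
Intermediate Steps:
E(v) = 32*v² (E(v) = 8*((v + v)*(v + v)) = 8*((2*v)*(2*v)) = 8*(4*v²) = 32*v²)
(-2657 + E(-54)) + 1000 = (-2657 + 32*(-54)²) + 1000 = (-2657 + 32*2916) + 1000 = (-2657 + 93312) + 1000 = 90655 + 1000 = 91655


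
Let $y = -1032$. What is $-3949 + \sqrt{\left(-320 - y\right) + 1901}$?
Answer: $-3949 + \sqrt{2613} \approx -3897.9$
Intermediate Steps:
$-3949 + \sqrt{\left(-320 - y\right) + 1901} = -3949 + \sqrt{\left(-320 - -1032\right) + 1901} = -3949 + \sqrt{\left(-320 + 1032\right) + 1901} = -3949 + \sqrt{712 + 1901} = -3949 + \sqrt{2613}$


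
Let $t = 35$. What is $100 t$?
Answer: $3500$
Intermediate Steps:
$100 t = 100 \cdot 35 = 3500$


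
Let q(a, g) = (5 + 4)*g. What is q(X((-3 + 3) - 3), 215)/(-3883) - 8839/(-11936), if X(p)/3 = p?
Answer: 11225677/46347488 ≈ 0.24221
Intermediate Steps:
X(p) = 3*p
q(a, g) = 9*g
q(X((-3 + 3) - 3), 215)/(-3883) - 8839/(-11936) = (9*215)/(-3883) - 8839/(-11936) = 1935*(-1/3883) - 8839*(-1/11936) = -1935/3883 + 8839/11936 = 11225677/46347488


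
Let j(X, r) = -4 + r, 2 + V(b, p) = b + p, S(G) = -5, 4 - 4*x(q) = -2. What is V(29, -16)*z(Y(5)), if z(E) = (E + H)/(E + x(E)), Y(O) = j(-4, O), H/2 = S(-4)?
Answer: -198/5 ≈ -39.600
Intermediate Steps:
x(q) = 3/2 (x(q) = 1 - ¼*(-2) = 1 + ½ = 3/2)
V(b, p) = -2 + b + p (V(b, p) = -2 + (b + p) = -2 + b + p)
H = -10 (H = 2*(-5) = -10)
Y(O) = -4 + O
z(E) = (-10 + E)/(3/2 + E) (z(E) = (E - 10)/(E + 3/2) = (-10 + E)/(3/2 + E))
V(29, -16)*z(Y(5)) = (-2 + 29 - 16)*(2*(-10 + (-4 + 5))/(3 + 2*(-4 + 5))) = 11*(2*(-10 + 1)/(3 + 2*1)) = 11*(2*(-9)/(3 + 2)) = 11*(2*(-9)/5) = 11*(2*(⅕)*(-9)) = 11*(-18/5) = -198/5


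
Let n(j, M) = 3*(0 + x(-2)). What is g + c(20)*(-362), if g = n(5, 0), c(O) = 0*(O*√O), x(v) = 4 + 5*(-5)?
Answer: -63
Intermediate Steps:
x(v) = -21 (x(v) = 4 - 25 = -21)
n(j, M) = -63 (n(j, M) = 3*(0 - 21) = 3*(-21) = -63)
c(O) = 0 (c(O) = 0*O^(3/2) = 0)
g = -63
g + c(20)*(-362) = -63 + 0*(-362) = -63 + 0 = -63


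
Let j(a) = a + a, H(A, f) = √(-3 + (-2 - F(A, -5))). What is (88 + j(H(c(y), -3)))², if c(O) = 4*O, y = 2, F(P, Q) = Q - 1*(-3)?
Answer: 7732 + 352*I*√3 ≈ 7732.0 + 609.68*I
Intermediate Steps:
F(P, Q) = 3 + Q (F(P, Q) = Q + 3 = 3 + Q)
H(A, f) = I*√3 (H(A, f) = √(-3 + (-2 - (3 - 5))) = √(-3 + (-2 - 1*(-2))) = √(-3 + (-2 + 2)) = √(-3 + 0) = √(-3) = I*√3)
j(a) = 2*a
(88 + j(H(c(y), -3)))² = (88 + 2*(I*√3))² = (88 + 2*I*√3)²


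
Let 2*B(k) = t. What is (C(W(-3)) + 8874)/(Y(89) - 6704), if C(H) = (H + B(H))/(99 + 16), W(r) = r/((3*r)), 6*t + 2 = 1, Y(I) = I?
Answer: -4082041/3042900 ≈ -1.3415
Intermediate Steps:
t = -⅙ (t = -⅓ + (⅙)*1 = -⅓ + ⅙ = -⅙ ≈ -0.16667)
B(k) = -1/12 (B(k) = (½)*(-⅙) = -1/12)
W(r) = ⅓ (W(r) = r*(1/(3*r)) = ⅓)
C(H) = -1/1380 + H/115 (C(H) = (H - 1/12)/(99 + 16) = (-1/12 + H)/115 = (-1/12 + H)*(1/115) = -1/1380 + H/115)
(C(W(-3)) + 8874)/(Y(89) - 6704) = ((-1/1380 + (1/115)*(⅓)) + 8874)/(89 - 6704) = ((-1/1380 + 1/345) + 8874)/(-6615) = (1/460 + 8874)*(-1/6615) = (4082041/460)*(-1/6615) = -4082041/3042900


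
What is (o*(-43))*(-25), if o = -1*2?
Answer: -2150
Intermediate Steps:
o = -2
(o*(-43))*(-25) = -2*(-43)*(-25) = 86*(-25) = -2150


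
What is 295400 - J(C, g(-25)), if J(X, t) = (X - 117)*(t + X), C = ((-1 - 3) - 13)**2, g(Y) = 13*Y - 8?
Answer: 302968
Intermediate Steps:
g(Y) = -8 + 13*Y
C = 289 (C = (-4 - 13)**2 = (-17)**2 = 289)
J(X, t) = (-117 + X)*(X + t)
295400 - J(C, g(-25)) = 295400 - (289**2 - 117*289 - 117*(-8 + 13*(-25)) + 289*(-8 + 13*(-25))) = 295400 - (83521 - 33813 - 117*(-8 - 325) + 289*(-8 - 325)) = 295400 - (83521 - 33813 - 117*(-333) + 289*(-333)) = 295400 - (83521 - 33813 + 38961 - 96237) = 295400 - 1*(-7568) = 295400 + 7568 = 302968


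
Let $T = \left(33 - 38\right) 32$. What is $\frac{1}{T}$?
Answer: $- \frac{1}{160} \approx -0.00625$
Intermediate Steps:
$T = -160$ ($T = \left(33 - 38\right) 32 = \left(-5\right) 32 = -160$)
$\frac{1}{T} = \frac{1}{-160} = - \frac{1}{160}$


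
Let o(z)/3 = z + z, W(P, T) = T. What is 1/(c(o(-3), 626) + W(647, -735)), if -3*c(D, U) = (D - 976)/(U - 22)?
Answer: -906/665413 ≈ -0.0013616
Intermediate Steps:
o(z) = 6*z (o(z) = 3*(z + z) = 3*(2*z) = 6*z)
c(D, U) = -(-976 + D)/(3*(-22 + U)) (c(D, U) = -(D - 976)/(3*(U - 22)) = -(-976 + D)/(3*(-22 + U)))
1/(c(o(-3), 626) + W(647, -735)) = 1/((976 - 6*(-3))/(3*(-22 + 626)) - 735) = 1/((⅓)*(976 - 1*(-18))/604 - 735) = 1/((⅓)*(1/604)*(976 + 18) - 735) = 1/((⅓)*(1/604)*994 - 735) = 1/(497/906 - 735) = 1/(-665413/906) = -906/665413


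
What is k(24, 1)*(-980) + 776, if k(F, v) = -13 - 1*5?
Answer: 18416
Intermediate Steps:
k(F, v) = -18 (k(F, v) = -13 - 5 = -18)
k(24, 1)*(-980) + 776 = -18*(-980) + 776 = 17640 + 776 = 18416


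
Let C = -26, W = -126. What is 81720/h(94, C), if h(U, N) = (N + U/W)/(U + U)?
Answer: -193578336/337 ≈ -5.7442e+5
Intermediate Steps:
h(U, N) = (N - U/126)/(2*U) (h(U, N) = (N + U/(-126))/(U + U) = (N + U*(-1/126))/((2*U)) = (N - U/126)*(1/(2*U)) = (N - U/126)/(2*U))
81720/h(94, C) = 81720/(((1/252)*(-1*94 + 126*(-26))/94)) = 81720/(((1/252)*(1/94)*(-94 - 3276))) = 81720/(((1/252)*(1/94)*(-3370))) = 81720/(-1685/11844) = 81720*(-11844/1685) = -193578336/337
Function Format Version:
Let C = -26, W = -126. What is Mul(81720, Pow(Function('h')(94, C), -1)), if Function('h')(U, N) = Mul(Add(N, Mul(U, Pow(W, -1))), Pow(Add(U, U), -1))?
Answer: Rational(-193578336, 337) ≈ -5.7442e+5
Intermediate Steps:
Function('h')(U, N) = Mul(Rational(1, 2), Pow(U, -1), Add(N, Mul(Rational(-1, 126), U))) (Function('h')(U, N) = Mul(Add(N, Mul(U, Pow(-126, -1))), Pow(Add(U, U), -1)) = Mul(Add(N, Mul(U, Rational(-1, 126))), Pow(Mul(2, U), -1)) = Mul(Add(N, Mul(Rational(-1, 126), U)), Mul(Rational(1, 2), Pow(U, -1))) = Mul(Rational(1, 2), Pow(U, -1), Add(N, Mul(Rational(-1, 126), U))))
Mul(81720, Pow(Function('h')(94, C), -1)) = Mul(81720, Pow(Mul(Rational(1, 252), Pow(94, -1), Add(Mul(-1, 94), Mul(126, -26))), -1)) = Mul(81720, Pow(Mul(Rational(1, 252), Rational(1, 94), Add(-94, -3276)), -1)) = Mul(81720, Pow(Mul(Rational(1, 252), Rational(1, 94), -3370), -1)) = Mul(81720, Pow(Rational(-1685, 11844), -1)) = Mul(81720, Rational(-11844, 1685)) = Rational(-193578336, 337)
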